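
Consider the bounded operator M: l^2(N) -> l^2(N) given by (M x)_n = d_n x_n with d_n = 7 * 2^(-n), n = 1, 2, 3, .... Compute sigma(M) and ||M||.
sigma(M) = {7 * 2^(-n) : n ≥ 1} ∪ {0}; ||M|| = 7/2

A bounded diagonal operator on l^2 with diagonal entries d_n has spectrum equal to the closure of {d_n : n ≥ 1}: every d_n is an eigenvalue (with eigenvector e_n), so {d_n} ⊂ sigma(M); the spectrum is closed, so its closure is too; and for lambda not in the closure, (M - lambda I) has bounded inverse (the diagonal entries 1/(d_n - lambda) are bounded). For our sequence d_n = 7 * 2^(-n), n = 1, 2, 3, ...:
  - {d_n} = {7 * 2^(-n) : n ≥ 1}; the only limit point is 0
  - closure = {7 * 2^(-n) : n ≥ 1} ∪ {0}
For the norm: a diagonal operator has ||M|| = sup_n |d_n|. Here d_n = 7 * 2^(-n) is positive and decreasing, so sup_n |d_n| = d_1 = 7/2. So ||M|| = 7/2.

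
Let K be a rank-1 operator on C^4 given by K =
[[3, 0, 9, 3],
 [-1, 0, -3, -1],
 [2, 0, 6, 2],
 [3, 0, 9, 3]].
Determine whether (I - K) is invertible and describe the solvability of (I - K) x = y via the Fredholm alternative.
(I - K) is invertible (det(I - K) = -11 ≠ 0), so for every y in C^4 the equation (I - K) x = y has a unique solution.

K has rank 1, so it is an outer product K = u v^T: every row of K is a multiple of one row vector. Reading off the entries, u = (3, -1, 2, 3) and v = (1, 0, 3, 1) (row i of K equals u_i·v^T). A rank-one matrix u v^T satisfies K u = u (v·u) and kills the (3)-dimensional subspace v^⊥, so its characteristic polynomial is lambda^3 (lambda - v·u) with v·u = tr K = 12. Hence the eigenvalues of I - K are 1 (multiplicity 3) and 1 - (12) = -11, so det(I - K) = -11. (Direct check: I - K =
[[-2, 0, -9, -3],
 [1, 1, 3, 1],
 [-2, 0, -5, -2],
 [-3, 0, -9, -2]]
has determinant -11.) The finite-dimensional Fredholm alternative says: either (I - K) is invertible, or ker(I - K) ≠ {0} and then range(I - K) = ker((I - K)^*)^⊥, with dim ker(I - K) = dim ker((I - K)^*). Since det(I - K) ≠ 0, 1 is not an eigenvalue of K and ker(I - K) = {0}, so we are in the first case: for every y there is a unique x = (I - K)^(-1) y. Explicitly, by the Sherman–Morrison formula, (I - u v^T)^(-1) = I + u v^T/(1 - v·u), i.e. (I - K)^(-1) = I + K/(-11).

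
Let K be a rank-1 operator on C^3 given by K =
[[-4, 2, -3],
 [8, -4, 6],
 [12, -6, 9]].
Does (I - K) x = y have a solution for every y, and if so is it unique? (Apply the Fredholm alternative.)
(I - K) is singular (det(I - K) = 0, i.e. 1 ∈ sigma(K)). (I - K) x = y is solvable iff y ⊥ ker((I - K)^*) = span{(-4, 2, -3)}, i.e. iff -4y_1 + 2y_2 - 3y_3 = 0. When solvable, the solutions are x = y + c·(1, -2, -3), c arbitrary (ker(I - K) = span{(1, -2, -3)}, dimension 1).

K has rank 1, so it is an outer product K = u v^T: every row of K is a multiple of one row vector. Reading off the entries, u = (1, -2, -3) and v = (-4, 2, -3) (row i of K equals u_i·v^T). A rank-one matrix u v^T satisfies K u = u (v·u) and kills the (2)-dimensional subspace v^⊥, so its characteristic polynomial is lambda^2 (lambda - v·u) with v·u = tr K = 1. Hence the eigenvalues of I - K are 1 (multiplicity 2) and 1 - (1) = 0, so det(I - K) = 0. (Direct check: I - K =
[[5, -2, 3],
 [-8, 5, -6],
 [-12, 6, -8]]
has determinant 0.) So 1 is an eigenvalue of K and (I - K) is not invertible. The finite-dimensional Fredholm alternative says: either (I - K) is invertible, or ker(I - K) ≠ {0} and then range(I - K) = ker((I - K)^*)^⊥, with dim ker(I - K) = dim ker((I - K)^*). We are in the second case, so we need both kernels. Kernel of I - K: (I - K) u = u - u (v·u) = u - u = 0, so ker(I - K) = span{u} = span{(1, -2, -3)} (it is exactly 1-dimensional because rank(I - K) = 2). Kernel of the adjoint: K is real, so (I - K)^* = I - K^T = I - v u^T, and (I - v u^T) v = v - v (u·v) = 0; hence ker((I - K)^*) = span{v} = span{(-4, 2, -3)}. Therefore (I - K) x = y is solvable iff <y, v> = 0, i.e. iff -4y_1 + 2y_2 - 3y_3 = 0. When this holds, K y = u (v·y) = 0, so (I - K) y = y and x = y is a particular solution; the full solution set is the line x = y + c·u = y + c·(1, -2, -3), c ∈ C.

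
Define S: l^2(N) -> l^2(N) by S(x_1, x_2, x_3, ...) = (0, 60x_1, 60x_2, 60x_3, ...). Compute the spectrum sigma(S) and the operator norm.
sigma(S) = closed disk {z in C : |z| ≤ 60}; ||S|| = 60

Note S = 60·U where U is the unit right shift (U x)_k = x_{k-1} (with x_0 := 0); so ||S|| = 60||U|| and sigma(S) = 60·sigma(U). ||S x||^2 = sum_{k≥1} |60x_k|^2 = 3600||x||^2, so ||S|| = 60 and sigma(S) ⊂ {|z| ≤ 60}. For any |lambda| < 60, the equation (S - lambda I) x = 0 forces x_1 = 0, then 60x_k = lambda x_{k+1} ⇒ x = 0, so S has no eigenvalues. But (S - lambda I) is not surjective for |lambda| < 60: solving (S - lambda I) x = e_1 would require x_n proportional to (lambda/60)^(-n), which is not in l^2. So every |lambda| < 60 lies in the residual spectrum. The boundary |lambda| = 60 is in the approximate point spectrum (the spectrum is closed). Hence sigma(S) is the closed disk of radius 60.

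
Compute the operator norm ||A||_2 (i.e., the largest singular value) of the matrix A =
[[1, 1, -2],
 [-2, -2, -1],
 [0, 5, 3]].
||A||_2 ≈ 6.2877 (= sqrt(largest eigenvalue of A^T A))

||A||_2 = sigma_max(A) = sqrt(lambda_max(A^T A)). Form the symmetric matrix M = A^T A =
[[5, 5, 0],
 [5, 30, 15],
 [0, 15, 14]].
Its characteristic polynomial (trace, sum of principal 2x2 minors, determinant of M give the coefficients) is
  p(λ) = det(λ I - M) = λ^3 - 49λ^2 + 390λ - 625.
No integer candidate from the rational root theorem (±divisors of 625) is a root, so the roots are irrational. The cubic discriminant is Δ = 38234225 > 0, so there are three distinct real roots. p(2) = -33 and p(3) = 131 have opposite signs, so a root lies in (2, 3); Newton's method refines it to λ ≈ 2.1659. p(7) = 47 and p(8) = -129 have opposite signs, so a root lies in (7, 8); Newton's method refines it to λ ≈ 7.2988. p(39) = -625 and p(40) = 575 have opposite signs, so a root lies in (39, 40); Newton's method refines it to λ ≈ 39.5352. Check (Vieta): the three roots sum to 49, matching tr M = 49.
So the eigenvalues of A^T A are ≈ 2.1659, 7.2988, 39.5352 (all ≥ 0, as they must be for A^T A). The largest is λ_max ≈ 39.5352, hence ||A||_2 = sqrt(λ_max) ≈ 6.2877.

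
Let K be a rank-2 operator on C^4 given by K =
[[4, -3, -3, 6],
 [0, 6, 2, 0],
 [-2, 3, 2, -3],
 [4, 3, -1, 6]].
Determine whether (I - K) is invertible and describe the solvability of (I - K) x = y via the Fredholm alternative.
(I - K) is invertible (det(I - K) = 60 ≠ 0), so for every y in C^4 the equation (I - K) x = y has a unique solution.

K has rank 2 and factors as K = U V^T = u1 v1^T + u2 v2^T with u1 = (3, -2, -2, 1), v1 = (0, -3, -1, 0), u2 = (-2, 0, 1, -2), v2 = (-2, -3, 0, -3) (multiplying out reproduces the displayed K). The nonzero eigenvalues of U V^T coincide with those of the 2 x 2 matrix G = V^T U = [[v1·u1, v1·u2], [v2·u1, v2·u2]] = [[8, -1], [-3, 10]], and by the Sylvester determinant identity det(I_4 - U V^T) = det(I_2 - V^T U) = det([[-7, 1], [3, -9]]) = (-7)(-9) - (1)(3) = 60. (Direct check: I - K =
[[-3, 3, 3, -6],
 [0, -5, -2, 0],
 [2, -3, -1, 3],
 [-4, -3, 1, -5]]
has determinant 60.) The finite-dimensional Fredholm alternative says: either (I - K) is invertible, or ker(I - K) ≠ {0} and then range(I - K) = ker((I - K)^*)^⊥, with dim ker(I - K) = dim ker((I - K)^*). Since det(I - K) ≠ 0, 1 is not an eigenvalue of K and ker(I - K) = {0}, so we are in the first case: for every y there is a unique x = (I - K)^(-1) y. (Explicitly, by the Woodbury identity, (I - U V^T)^(-1) = I + U (I_2 - G)^(-1) V^T.)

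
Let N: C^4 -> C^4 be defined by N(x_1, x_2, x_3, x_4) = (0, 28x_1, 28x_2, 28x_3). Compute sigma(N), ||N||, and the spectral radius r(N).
sigma(N) = {0}; ||N|| = 28; r(N) = 0. (N is nilpotent with N^4 = 0.)

On C^4, N is a strictly lower-triangular matrix with 28 on the subdiagonal and zeros elsewhere, so its characteristic polynomial is lambda^4 and every eigenvalue is 0: sigma(N) = {0}. For the operator norm, N e_i = 28e_{i+1} for i = 1, ..., 3 and N e_4 = 0, so the singular values of N are 28 (with multiplicity 3) and 0; hence ||N|| = 28. The spectral radius r(N) = max|lambda| = 0. Note ||N|| > r(N) — characteristic of non-normal nilpotent operators. Indeed N^4 = 0.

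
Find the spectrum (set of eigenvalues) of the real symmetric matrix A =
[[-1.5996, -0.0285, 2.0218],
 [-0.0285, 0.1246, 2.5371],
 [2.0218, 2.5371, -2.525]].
sigma(A) ≈ {-5, -1, 2}

A is real symmetric, so its spectrum consists of real eigenvalues. Expanding the characteristic polynomial of the displayed matrix gives
  det(λ I - A) = p(λ) = λ^3 + (4)λ^2 + (-7)λ + (-10).
Solving p(λ) = 0 yields eigenvalues ≈ -5, -1, 2. (A is shown rounded to 4 decimals, so these recover the underlying integer eigenvalues to within that precision.)
Verification: the trace of A = -4 equals the sum of eigenvalues -4, and det(A) ≈ 10.0000 matches the eigenvalue product 10.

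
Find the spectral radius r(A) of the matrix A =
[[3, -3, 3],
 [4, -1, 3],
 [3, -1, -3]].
r(A) ≈ 4.2973

The eigenvalues of A are the roots of its characteristic polynomial. With M = A (coefficients from the trace, the sum of principal 2x2 minors, and det A):
  p(λ) = det(λ I - M) = λ^3 + λ^2 - 3λ + 48.
No integer candidate from the rational root theorem (±divisors of 48) is a root, so the roots are irrational. The cubic discriminant is Δ = -64875 < 0, so there is one real root and a complex-conjugate pair. p(-5) = -37 and p(-4) = 12 have opposite signs, so a root lies in (-5, -4); Newton's method refines it to λ ≈ -4.2973. Dividing out (λ - (-4.2973)) leaves approximately λ^2 - 3.2973λ + 11.1697. For λ^2 - 3.2973λ + 11.1697 the discriminant is -33.8065. It is negative, so the remaining roots are the complex-conjugate pair λ ≈ 1.6487 ± 2.9072i. Their product equals the constant term, so |λ|^2 ≈ 11.1697 and |λ| ≈ 3.3421.
Thus the eigenvalues (to 4 decimals) are -4.2973 (modulus 4.2973); 1.6487 ± 2.9072i (modulus 3.3421). The spectral radius is the largest modulus: r(A) ≈ 4.2973. (Cross-check: r(A) ≤ ||A||_2 ≈ 7.1598; equality holds whenever A is normal, though it can also hold for some non-normal A.)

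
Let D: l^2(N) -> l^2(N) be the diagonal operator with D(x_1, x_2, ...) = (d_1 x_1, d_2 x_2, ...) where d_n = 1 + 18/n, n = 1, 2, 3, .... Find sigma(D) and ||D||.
sigma(D) = {1 + 18/n : n ≥ 1} ∪ {1}; ||D|| = 19

A bounded diagonal operator on l^2 with diagonal entries d_n has spectrum equal to the closure of {d_n : n ≥ 1}: every d_n is an eigenvalue (with eigenvector e_n), so {d_n} ⊂ sigma(D); the spectrum is closed, so its closure is too; and for lambda not in the closure, (D - lambda I) has bounded inverse (the diagonal entries 1/(d_n - lambda) are bounded). For our sequence d_n = 1 + 18/n, n = 1, 2, 3, ...:
  - {d_n} = {1 + 18/n : n ≥ 1}; the only limit point is 1
  - closure = {1 + 18/n : n ≥ 1} ∪ {1}
For the norm: a diagonal operator has ||D|| = sup_n |d_n|. Here d_n = 1 + 18/n is positive and decreasing, so sup_n |d_n| = d_1 = 1 + 18 = 19. So ||D|| = 19.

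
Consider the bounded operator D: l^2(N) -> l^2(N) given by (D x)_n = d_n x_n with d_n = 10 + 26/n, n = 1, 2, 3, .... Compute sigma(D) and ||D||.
sigma(D) = {10 + 26/n : n ≥ 1} ∪ {10}; ||D|| = 36

A bounded diagonal operator on l^2 with diagonal entries d_n has spectrum equal to the closure of {d_n : n ≥ 1}: every d_n is an eigenvalue (with eigenvector e_n), so {d_n} ⊂ sigma(D); the spectrum is closed, so its closure is too; and for lambda not in the closure, (D - lambda I) has bounded inverse (the diagonal entries 1/(d_n - lambda) are bounded). For our sequence d_n = 10 + 26/n, n = 1, 2, 3, ...:
  - {d_n} = {10 + 26/n : n ≥ 1}; the only limit point is 10
  - closure = {10 + 26/n : n ≥ 1} ∪ {10}
For the norm: a diagonal operator has ||D|| = sup_n |d_n|. Here d_n = 10 + 26/n is positive and decreasing, so sup_n |d_n| = d_1 = 10 + 26 = 36. So ||D|| = 36.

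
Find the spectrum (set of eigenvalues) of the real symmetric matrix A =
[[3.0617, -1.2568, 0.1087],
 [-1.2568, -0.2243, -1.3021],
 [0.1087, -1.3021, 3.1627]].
sigma(A) ≈ {-1, 3, 4}

A is real symmetric, so its spectrum consists of real eigenvalues. Expanding the characteristic polynomial of the displayed matrix gives
  det(λ I - A) = p(λ) = λ^3 + (-6)λ^2 + (5)λ + (12).
Solving p(λ) = 0 yields eigenvalues ≈ -1, 3, 4. (A is shown rounded to 4 decimals, so these recover the underlying integer eigenvalues to within that precision.)
Verification: the trace of A = 6 equals the sum of eigenvalues 6, and det(A) ≈ -12.0002 matches the eigenvalue product -12.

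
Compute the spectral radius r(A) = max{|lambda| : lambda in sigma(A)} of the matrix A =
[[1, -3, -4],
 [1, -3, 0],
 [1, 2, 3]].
r(A) ≈ 2.7543

The eigenvalues of A are the roots of its characteristic polynomial. With M = A (coefficients from the trace, the sum of principal 2x2 minors, and det A):
  p(λ) = det(λ I - M) = λ^3 - λ^2 - 2λ + 20.
No integer candidate from the rational root theorem (±divisors of 20) is a root, so the roots are irrational. The cubic discriminant is Δ = -9964 < 0, so there is one real root and a complex-conjugate pair. p(-3) = -10 and p(-2) = 12 have opposite signs, so a root lies in (-3, -2); Newton's method refines it to λ ≈ -2.6363. Dividing out (λ - (-2.6363)) leaves approximately λ^2 - 3.6363λ + 7.5864. For λ^2 - 3.6363λ + 7.5864 the discriminant is -17.1229. It is negative, so the remaining roots are the complex-conjugate pair λ ≈ 1.8182 ± 2.069i. Their product equals the constant term, so |λ|^2 ≈ 7.5864 and |λ| ≈ 2.7543.
Thus the eigenvalues (to 4 decimals) are -2.6363 (modulus 2.6363); 1.8182 ± 2.069i (modulus 2.7543). The spectral radius is the largest modulus: r(A) ≈ 2.7543. (Cross-check: r(A) ≤ ||A||_2 ≈ 6.4706; equality holds whenever A is normal, though it can also hold for some non-normal A.)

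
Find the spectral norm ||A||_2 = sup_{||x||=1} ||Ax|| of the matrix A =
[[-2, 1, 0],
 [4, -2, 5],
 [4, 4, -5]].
||A||_2 ≈ 8.3145 (= sqrt(largest eigenvalue of A^T A))

||A||_2 = sigma_max(A) = sqrt(lambda_max(A^T A)). Form the symmetric matrix M = A^T A =
[[36, 6, 0],
 [6, 21, -30],
 [0, -30, 50]].
Its characteristic polynomial (trace, sum of principal 2x2 minors, determinant of M give the coefficients) is
  p(λ) = det(λ I - M) = λ^3 - 107λ^2 + 2670λ - 3600.
No integer candidate from the rational root theorem (±divisors of 3600) is a root, so the roots are irrational. The cubic discriminant is Δ = 6004296900 > 0, so there are three distinct real roots. p(1) = -1036 and p(2) = 1320 have opposite signs, so a root lies in (1, 2); Newton's method refines it to λ ≈ 1.4291. p(36) = 504 and p(37) = -640 have opposite signs, so a root lies in (36, 37); Newton's method refines it to λ ≈ 36.44. p(69) = -288 and p(70) = 2000 have opposite signs, so a root lies in (69, 70); Newton's method refines it to λ ≈ 69.1309. Check (Vieta): the three roots sum to 107, matching tr M = 107.
So the eigenvalues of A^T A are ≈ 1.4291, 36.44, 69.1309 (all ≥ 0, as they must be for A^T A). The largest is λ_max ≈ 69.1309, hence ||A||_2 = sqrt(λ_max) ≈ 8.3145.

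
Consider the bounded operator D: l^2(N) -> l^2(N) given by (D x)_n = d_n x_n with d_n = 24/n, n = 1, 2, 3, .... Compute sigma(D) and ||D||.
sigma(D) = {24/n : n ≥ 1} ∪ {0}; ||D|| = 24

A bounded diagonal operator on l^2 with diagonal entries d_n has spectrum equal to the closure of {d_n : n ≥ 1}: every d_n is an eigenvalue (with eigenvector e_n), so {d_n} ⊂ sigma(D); the spectrum is closed, so its closure is too; and for lambda not in the closure, (D - lambda I) has bounded inverse (the diagonal entries 1/(d_n - lambda) are bounded). For our sequence d_n = 24/n, n = 1, 2, 3, ...:
  - {d_n} = {24/n : n ≥ 1}; the only limit point is 0
  - closure = {24/n : n ≥ 1} ∪ {0}
For the norm: a diagonal operator has ||D|| = sup_n |d_n|. Here d_n = 24/n is positive and decreasing, so sup_n |d_n| = d_1 = 24. So ||D|| = 24.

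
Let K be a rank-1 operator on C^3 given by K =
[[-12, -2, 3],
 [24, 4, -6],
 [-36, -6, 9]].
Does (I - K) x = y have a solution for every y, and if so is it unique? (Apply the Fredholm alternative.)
(I - K) is singular (det(I - K) = 0, i.e. 1 ∈ sigma(K)). (I - K) x = y is solvable iff y ⊥ ker((I - K)^*) = span{(-12, -2, 3)}, i.e. iff -12y_1 - 2y_2 + 3y_3 = 0. When solvable, the solutions are x = y + c·(1, -2, 3), c arbitrary (ker(I - K) = span{(1, -2, 3)}, dimension 1).

K has rank 1, so it is an outer product K = u v^T: every row of K is a multiple of one row vector. Reading off the entries, u = (1, -2, 3) and v = (-12, -2, 3) (row i of K equals u_i·v^T). A rank-one matrix u v^T satisfies K u = u (v·u) and kills the (2)-dimensional subspace v^⊥, so its characteristic polynomial is lambda^2 (lambda - v·u) with v·u = tr K = 1. Hence the eigenvalues of I - K are 1 (multiplicity 2) and 1 - (1) = 0, so det(I - K) = 0. (Direct check: I - K =
[[13, 2, -3],
 [-24, -3, 6],
 [36, 6, -8]]
has determinant 0.) So 1 is an eigenvalue of K and (I - K) is not invertible. The finite-dimensional Fredholm alternative says: either (I - K) is invertible, or ker(I - K) ≠ {0} and then range(I - K) = ker((I - K)^*)^⊥, with dim ker(I - K) = dim ker((I - K)^*). We are in the second case, so we need both kernels. Kernel of I - K: (I - K) u = u - u (v·u) = u - u = 0, so ker(I - K) = span{u} = span{(1, -2, 3)} (it is exactly 1-dimensional because rank(I - K) = 2). Kernel of the adjoint: K is real, so (I - K)^* = I - K^T = I - v u^T, and (I - v u^T) v = v - v (u·v) = 0; hence ker((I - K)^*) = span{v} = span{(-12, -2, 3)}. Therefore (I - K) x = y is solvable iff <y, v> = 0, i.e. iff -12y_1 - 2y_2 + 3y_3 = 0. When this holds, K y = u (v·y) = 0, so (I - K) y = y and x = y is a particular solution; the full solution set is the line x = y + c·u = y + c·(1, -2, 3), c ∈ C.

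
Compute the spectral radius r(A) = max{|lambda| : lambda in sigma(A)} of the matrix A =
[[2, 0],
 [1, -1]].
r(A) = 2

The eigenvalues of A are the roots of its characteristic polynomial. With M = A (coefficients from the trace and determinant):
  p(λ) = det(λ I - M) = λ^2 - λ - 2.
For λ^2 - λ - 2 the discriminant is 9. It is a perfect square (3^2), so the roots are rational: λ = (1 ± 3)/2 = 2, -1.
Thus the eigenvalues (to 4 decimals) are 2 (modulus 2); -1 (modulus 1). The spectral radius is the largest modulus: r(A) = 2. (Cross-check: r(A) ≤ ||A||_2 ≈ 2.2882; equality holds whenever A is normal, though it can also hold for some non-normal A.)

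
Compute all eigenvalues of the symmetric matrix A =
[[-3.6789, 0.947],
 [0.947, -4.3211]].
sigma(A) ≈ {-5, -3}

A is real symmetric, so its spectrum consists of real eigenvalues. Expanding the characteristic polynomial of the displayed matrix gives
  det(λ I - A) = p(λ) = λ^2 + (8)λ + (15).
Solving p(λ) = 0 yields eigenvalues ≈ -5, -3. (A is shown rounded to 4 decimals, so these recover the underlying integer eigenvalues to within that precision.)
Verification: the trace of A = -8 equals the sum of eigenvalues -8, and det(A) ≈ 15.0001 matches the eigenvalue product 15.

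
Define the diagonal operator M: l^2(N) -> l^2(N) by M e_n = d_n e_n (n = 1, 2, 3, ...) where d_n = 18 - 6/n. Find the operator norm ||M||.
||M|| = 18

For a diagonal operator on l^2 with entries d_n, ||M|| = sup_n |d_n|. Here d_1 = 12, d_2 = 15, ..., and d_n = 18 - 6/n increases monotonically toward 18. All terms lie in [12, 18), so |d_n| = d_n and the supremum is the limit 18, which is not attained by any individual d_n. Hence ||M|| = 18.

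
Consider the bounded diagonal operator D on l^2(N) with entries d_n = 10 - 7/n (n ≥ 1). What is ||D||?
||D|| = 10

For a diagonal operator on l^2 with entries d_n, ||D|| = sup_n |d_n|. Here d_1 = 3, d_2 = 13/2, ..., and d_n = 10 - 7/n increases monotonically toward 10. All terms lie in [3, 10), so |d_n| = d_n and the supremum is the limit 10, which is not attained by any individual d_n. Hence ||D|| = 10.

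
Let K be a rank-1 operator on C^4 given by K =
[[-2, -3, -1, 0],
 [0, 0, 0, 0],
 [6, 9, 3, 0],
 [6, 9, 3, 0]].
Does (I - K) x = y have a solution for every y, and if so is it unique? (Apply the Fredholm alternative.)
(I - K) is singular (det(I - K) = 0, i.e. 1 ∈ sigma(K)). (I - K) x = y is solvable iff y ⊥ ker((I - K)^*) = span{(-2, -3, -1, 0)}, i.e. iff -2y_1 - 3y_2 - y_3 = 0. When solvable, the solutions are x = y + c·(1, 0, -3, -3), c arbitrary (ker(I - K) = span{(1, 0, -3, -3)}, dimension 1).

K has rank 1, so it is an outer product K = u v^T: every row of K is a multiple of one row vector. Reading off the entries, u = (1, 0, -3, -3) and v = (-2, -3, -1, 0) (row i of K equals u_i·v^T). A rank-one matrix u v^T satisfies K u = u (v·u) and kills the (3)-dimensional subspace v^⊥, so its characteristic polynomial is lambda^3 (lambda - v·u) with v·u = tr K = 1. Hence the eigenvalues of I - K are 1 (multiplicity 3) and 1 - (1) = 0, so det(I - K) = 0. (Direct check: I - K =
[[3, 3, 1, 0],
 [0, 1, 0, 0],
 [-6, -9, -2, 0],
 [-6, -9, -3, 1]]
has determinant 0.) So 1 is an eigenvalue of K and (I - K) is not invertible. The finite-dimensional Fredholm alternative says: either (I - K) is invertible, or ker(I - K) ≠ {0} and then range(I - K) = ker((I - K)^*)^⊥, with dim ker(I - K) = dim ker((I - K)^*). We are in the second case, so we need both kernels. Kernel of I - K: (I - K) u = u - u (v·u) = u - u = 0, so ker(I - K) = span{u} = span{(1, 0, -3, -3)} (it is exactly 1-dimensional because rank(I - K) = 3). Kernel of the adjoint: K is real, so (I - K)^* = I - K^T = I - v u^T, and (I - v u^T) v = v - v (u·v) = 0; hence ker((I - K)^*) = span{v} = span{(-2, -3, -1, 0)}. Therefore (I - K) x = y is solvable iff <y, v> = 0, i.e. iff -2y_1 - 3y_2 - y_3 = 0. When this holds, K y = u (v·y) = 0, so (I - K) y = y and x = y is a particular solution; the full solution set is the line x = y + c·u = y + c·(1, 0, -3, -3), c ∈ C.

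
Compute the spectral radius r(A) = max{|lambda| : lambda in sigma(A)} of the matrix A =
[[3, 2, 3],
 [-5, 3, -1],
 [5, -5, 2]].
r(A) ≈ 7.3001

The eigenvalues of A are the roots of its characteristic polynomial. With M = A (coefficients from the trace, the sum of principal 2x2 minors, and det A):
  p(λ) = det(λ I - M) = λ^3 - 8λ^2 + 11λ - 43.
No integer candidate from the rational root theorem (±divisors of 43) is a root, so the roots are irrational. The cubic discriminant is Δ = -67455 < 0, so there is one real root and a complex-conjugate pair. p(7) = -15 and p(8) = 45 have opposite signs, so a root lies in (7, 8); Newton's method refines it to λ ≈ 7.3001. Dividing out (λ - (7.3001)) leaves approximately λ^2 - 0.6999λ + 5.8904. For λ^2 - 0.6999λ + 5.8904 the discriminant is -23.0715. It is negative, so the remaining roots are the complex-conjugate pair λ ≈ 0.35 ± 2.4016i. Their product equals the constant term, so |λ|^2 ≈ 5.8904 and |λ| ≈ 2.427.
Thus the eigenvalues (to 4 decimals) are 7.3001 (modulus 7.3001); 0.35 ± 2.4016i (modulus 2.427). The spectral radius is the largest modulus: r(A) ≈ 7.3001. (Cross-check: r(A) ≤ ||A||_2 ≈ 9.555; equality holds whenever A is normal, though it can also hold for some non-normal A.)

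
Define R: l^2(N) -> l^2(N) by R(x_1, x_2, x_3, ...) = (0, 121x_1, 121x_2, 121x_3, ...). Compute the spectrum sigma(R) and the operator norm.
sigma(R) = closed disk {z in C : |z| ≤ 121}; ||R|| = 121

Note R = 121·U where U is the unit right shift (U x)_k = x_{k-1} (with x_0 := 0); so ||R|| = 121||U|| and sigma(R) = 121·sigma(U). ||R x||^2 = sum_{k≥1} |121x_k|^2 = 14641||x||^2, so ||R|| = 121 and sigma(R) ⊂ {|z| ≤ 121}. For any |lambda| < 121, the equation (R - lambda I) x = 0 forces x_1 = 0, then 121x_k = lambda x_{k+1} ⇒ x = 0, so R has no eigenvalues. But (R - lambda I) is not surjective for |lambda| < 121: solving (R - lambda I) x = e_1 would require x_n proportional to (lambda/121)^(-n), which is not in l^2. So every |lambda| < 121 lies in the residual spectrum. The boundary |lambda| = 121 is in the approximate point spectrum (the spectrum is closed). Hence sigma(R) is the closed disk of radius 121.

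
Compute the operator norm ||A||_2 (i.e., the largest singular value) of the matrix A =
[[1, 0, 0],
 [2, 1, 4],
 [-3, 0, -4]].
||A||_2 ≈ 6.7362 (= sqrt(largest eigenvalue of A^T A))

||A||_2 = sigma_max(A) = sqrt(lambda_max(A^T A)). Form the symmetric matrix M = A^T A =
[[14, 2, 20],
 [2, 1, 4],
 [20, 4, 32]].
Its characteristic polynomial (trace, sum of principal 2x2 minors, determinant of M give the coefficients) is
  p(λ) = det(λ I - M) = λ^3 - 47λ^2 + 74λ - 16.
No integer candidate from the rational root theorem (±divisors of 16) is a root, so the roots are irrational. The cubic discriminant is Δ = 4825668 > 0, so there are three distinct real roots. p(0) = -16 and p(1) = 12 have opposite signs, so a root lies in (0, 1); Newton's method refines it to λ ≈ 0.2584. p(1) = 12 and p(2) = -48 have opposite signs, so a root lies in (1, 2); Newton's method refines it to λ ≈ 1.3646. p(45) = -736 and p(46) = 1272 have opposite signs, so a root lies in (45, 46); Newton's method refines it to λ ≈ 45.377. Check (Vieta): the three roots sum to 47, matching tr M = 47.
So the eigenvalues of A^T A are ≈ 0.2584, 1.3646, 45.377 (all ≥ 0, as they must be for A^T A). The largest is λ_max ≈ 45.377, hence ||A||_2 = sqrt(λ_max) ≈ 6.7362.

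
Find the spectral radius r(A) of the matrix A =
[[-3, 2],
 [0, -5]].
r(A) = 5

The eigenvalues of A are the roots of its characteristic polynomial. With M = A (coefficients from the trace and determinant):
  p(λ) = det(λ I - M) = λ^2 + 8λ + 15.
For λ^2 + 8λ + 15 the discriminant is 4. It is a perfect square (2^2), so the roots are rational: λ = (-8 ± 2)/2 = -3, -5.
Thus the eigenvalues (to 4 decimals) are -3 (modulus 3); -5 (modulus 5). The spectral radius is the largest modulus: r(A) = 5. (Cross-check: r(A) ≤ ||A||_2 ≈ 5.5373; equality holds whenever A is normal, though it can also hold for some non-normal A.)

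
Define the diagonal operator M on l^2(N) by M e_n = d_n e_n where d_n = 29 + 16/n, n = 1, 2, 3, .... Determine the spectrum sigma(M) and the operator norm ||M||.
sigma(M) = {29 + 16/n : n ≥ 1} ∪ {29}; ||M|| = 45

A bounded diagonal operator on l^2 with diagonal entries d_n has spectrum equal to the closure of {d_n : n ≥ 1}: every d_n is an eigenvalue (with eigenvector e_n), so {d_n} ⊂ sigma(M); the spectrum is closed, so its closure is too; and for lambda not in the closure, (M - lambda I) has bounded inverse (the diagonal entries 1/(d_n - lambda) are bounded). For our sequence d_n = 29 + 16/n, n = 1, 2, 3, ...:
  - {d_n} = {29 + 16/n : n ≥ 1}; the only limit point is 29
  - closure = {29 + 16/n : n ≥ 1} ∪ {29}
For the norm: a diagonal operator has ||M|| = sup_n |d_n|. Here d_n = 29 + 16/n is positive and decreasing, so sup_n |d_n| = d_1 = 29 + 16 = 45. So ||M|| = 45.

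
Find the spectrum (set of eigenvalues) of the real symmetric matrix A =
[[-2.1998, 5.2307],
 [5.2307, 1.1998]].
sigma(A) ≈ {-6, 5}

A is real symmetric, so its spectrum consists of real eigenvalues. Expanding the characteristic polynomial of the displayed matrix gives
  det(λ I - A) = p(λ) = λ^2 + (1)λ + (-30).
Solving p(λ) = 0 yields eigenvalues ≈ -6, 5. (A is shown rounded to 4 decimals, so these recover the underlying integer eigenvalues to within that precision.)
Verification: the trace of A = -1 equals the sum of eigenvalues -1, and det(A) ≈ -29.9995 matches the eigenvalue product -30.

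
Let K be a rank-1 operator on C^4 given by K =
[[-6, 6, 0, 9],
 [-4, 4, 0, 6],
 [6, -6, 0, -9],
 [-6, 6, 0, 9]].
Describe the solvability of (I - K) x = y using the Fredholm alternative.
(I - K) is invertible (det(I - K) = -6 ≠ 0), so for every y in C^4 the equation (I - K) x = y has a unique solution.

K has rank 1, so it is an outer product K = u v^T: every row of K is a multiple of one row vector. Reading off the entries, u = (3, 2, -3, 3) and v = (-2, 2, 0, 3) (row i of K equals u_i·v^T). A rank-one matrix u v^T satisfies K u = u (v·u) and kills the (3)-dimensional subspace v^⊥, so its characteristic polynomial is lambda^3 (lambda - v·u) with v·u = tr K = 7. Hence the eigenvalues of I - K are 1 (multiplicity 3) and 1 - (7) = -6, so det(I - K) = -6. (Direct check: I - K =
[[7, -6, 0, -9],
 [4, -3, 0, -6],
 [-6, 6, 1, 9],
 [6, -6, 0, -8]]
has determinant -6.) The finite-dimensional Fredholm alternative says: either (I - K) is invertible, or ker(I - K) ≠ {0} and then range(I - K) = ker((I - K)^*)^⊥, with dim ker(I - K) = dim ker((I - K)^*). Since det(I - K) ≠ 0, 1 is not an eigenvalue of K and ker(I - K) = {0}, so we are in the first case: for every y there is a unique x = (I - K)^(-1) y. Explicitly, by the Sherman–Morrison formula, (I - u v^T)^(-1) = I + u v^T/(1 - v·u), i.e. (I - K)^(-1) = I + K/(-6).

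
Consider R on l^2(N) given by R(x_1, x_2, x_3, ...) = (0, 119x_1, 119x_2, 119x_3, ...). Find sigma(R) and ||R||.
sigma(R) = closed disk {z in C : |z| ≤ 119}; ||R|| = 119

Note R = 119·U where U is the unit right shift (U x)_k = x_{k-1} (with x_0 := 0); so ||R|| = 119||U|| and sigma(R) = 119·sigma(U). ||R x||^2 = sum_{k≥1} |119x_k|^2 = 14161||x||^2, so ||R|| = 119 and sigma(R) ⊂ {|z| ≤ 119}. For any |lambda| < 119, the equation (R - lambda I) x = 0 forces x_1 = 0, then 119x_k = lambda x_{k+1} ⇒ x = 0, so R has no eigenvalues. But (R - lambda I) is not surjective for |lambda| < 119: solving (R - lambda I) x = e_1 would require x_n proportional to (lambda/119)^(-n), which is not in l^2. So every |lambda| < 119 lies in the residual spectrum. The boundary |lambda| = 119 is in the approximate point spectrum (the spectrum is closed). Hence sigma(R) is the closed disk of radius 119.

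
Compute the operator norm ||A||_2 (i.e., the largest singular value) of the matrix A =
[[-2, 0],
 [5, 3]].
||A||_2 = sqrt((38 + sqrt(1300))/2) ≈ 6.085 (= sqrt(largest eigenvalue of A^T A))

||A||_2 = sigma_max(A) = sqrt(lambda_max(A^T A)). Form the symmetric matrix M = A^T A =
[[29, 15],
 [15, 9]].
Its characteristic polynomial (trace, determinant of M give the coefficients) is
  p(λ) = det(λ I - M) = λ^2 - 38λ + 36.
For λ^2 - 38λ + 36 the discriminant is 1300. It is nonnegative but not a perfect square, so the roots are real and irrational: λ = (38 ± sqrt(1300))/2 ≈ 37.0278, 0.9722.
So the eigenvalues of A^T A are ≈ 0.9722, 37.0278 (all ≥ 0, as they must be for A^T A). The largest is λ_max = (38 + sqrt(1300))/2 ≈ 37.0278, hence ||A||_2 = sqrt(λ_max) = sqrt((38 + sqrt(1300))/2) ≈ 6.085.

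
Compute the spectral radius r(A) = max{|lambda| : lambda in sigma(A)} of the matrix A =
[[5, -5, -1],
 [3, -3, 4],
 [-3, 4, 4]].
r(A) ≈ 7.0936

The eigenvalues of A are the roots of its characteristic polynomial. With M = A (coefficients from the trace, the sum of principal 2x2 minors, and det A):
  p(λ) = det(λ I - M) = λ^3 - 6λ^2 - 11λ + 23.
No integer candidate from the rational root theorem (±divisors of 23) is a root, so the roots are irrational. The cubic discriminant is Δ = 42593 > 0, so there are three distinct real roots. p(-3) = -25 and p(-2) = 13 have opposite signs, so a root lies in (-3, -2); Newton's method refines it to λ ≈ -2.4287. p(1) = 7 and p(2) = -15 have opposite signs, so a root lies in (1, 2); Newton's method refines it to λ ≈ 1.335. p(7) = -5 and p(8) = 63 have opposite signs, so a root lies in (7, 8); Newton's method refines it to λ ≈ 7.0936. Check (Vieta): the three roots sum to 6, matching tr M = 6.
Thus the eigenvalues (to 4 decimals) are -2.4287 (modulus 2.4287); 1.335 (modulus 1.335); 7.0936 (modulus 7.0936). The spectral radius is the largest modulus: r(A) ≈ 7.0936. (Cross-check: r(A) ≤ ||A||_2 ≈ 9.7091; equality holds whenever A is normal, though it can also hold for some non-normal A.)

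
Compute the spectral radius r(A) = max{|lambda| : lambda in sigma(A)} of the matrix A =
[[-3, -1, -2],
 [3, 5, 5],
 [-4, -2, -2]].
r(A) ≈ 4.1665

The eigenvalues of A are the roots of its characteristic polynomial. With M = A (coefficients from the trace, the sum of principal 2x2 minors, and det A):
  p(λ) = det(λ I - M) = λ^3 - 14λ + 14.
No integer candidate from the rational root theorem (±divisors of 14) is a root, so the roots are irrational. The cubic discriminant is Δ = 5684 > 0, so there are three distinct real roots. p(-5) = -41 and p(-4) = 6 have opposite signs, so a root lies in (-5, -4); Newton's method refines it to λ ≈ -4.1665. p(1) = 1 and p(2) = -6 have opposite signs, so a root lies in (1, 2); Newton's method refines it to λ ≈ 1.0934. p(3) = -1 and p(4) = 22 have opposite signs, so a root lies in (3, 4); Newton's method refines it to λ ≈ 3.0732. Check (Vieta): the three roots sum to 0, matching tr M = 0.
Thus the eigenvalues (to 4 decimals) are -4.1665 (modulus 4.1665); 1.0934 (modulus 1.0934); 3.0732 (modulus 3.0732). The spectral radius is the largest modulus: r(A) ≈ 4.1665. (Cross-check: r(A) ≤ ||A||_2 ≈ 9.4729; equality holds whenever A is normal, though it can also hold for some non-normal A.)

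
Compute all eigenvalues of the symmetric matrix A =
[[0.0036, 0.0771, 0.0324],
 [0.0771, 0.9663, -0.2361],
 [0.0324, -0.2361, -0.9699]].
sigma(A) ≈ {-1, 0, 1}

A is real symmetric, so its spectrum consists of real eigenvalues. Expanding the characteristic polynomial of the displayed matrix gives
  det(λ I - A) = p(λ) = λ^3 + (0)λ^2 + (-1)λ + (0).
Solving p(λ) = 0 yields eigenvalues ≈ -1, 0, 1. (A is shown rounded to 4 decimals, so these recover the underlying integer eigenvalues to within that precision.)
Verification: the trace of A = 0 equals the sum of eigenvalues 0, and det(A) ≈ -0.0000 matches the eigenvalue product 0.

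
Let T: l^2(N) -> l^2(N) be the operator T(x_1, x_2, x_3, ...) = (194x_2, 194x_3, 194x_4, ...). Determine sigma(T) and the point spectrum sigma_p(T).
sigma(T) = closed disk {z in C : |z| ≤ 194}; sigma_p(T) = open disk {z in C : |z| < 194}

Note T = 194·V where V is the unit left shift (V x)_k = x_{k+1}; so sigma(T) = 194·sigma(V) and ||T|| = 194||V||. ||T x||^2 = 37636sum_{k≥2} |x_k|^2 ≤ 37636||x||^2, with equality on {x : x_1 = 0}, so ||T|| = 194. For any lambda with |lambda| < 194, set r = lambda/194 (|r| < 1); the vector x = (1, r, r^2, ...) is in l^2 and satisfies T x = 194(r, r^2, ...) = lambda x, so lambda is an eigenvalue. On the boundary |lambda| = 194 the geometric series diverges, so no l^2 eigenvector exists, but these lambda lie in the approximate point spectrum. Hence sigma(T) is the closed disk of radius 194 and sigma_p(T) is the open disk.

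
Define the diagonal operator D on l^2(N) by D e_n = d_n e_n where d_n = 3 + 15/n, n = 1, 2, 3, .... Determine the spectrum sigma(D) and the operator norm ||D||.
sigma(D) = {3 + 15/n : n ≥ 1} ∪ {3}; ||D|| = 18

A bounded diagonal operator on l^2 with diagonal entries d_n has spectrum equal to the closure of {d_n : n ≥ 1}: every d_n is an eigenvalue (with eigenvector e_n), so {d_n} ⊂ sigma(D); the spectrum is closed, so its closure is too; and for lambda not in the closure, (D - lambda I) has bounded inverse (the diagonal entries 1/(d_n - lambda) are bounded). For our sequence d_n = 3 + 15/n, n = 1, 2, 3, ...:
  - {d_n} = {3 + 15/n : n ≥ 1}; the only limit point is 3
  - closure = {3 + 15/n : n ≥ 1} ∪ {3}
For the norm: a diagonal operator has ||D|| = sup_n |d_n|. Here d_n = 3 + 15/n is positive and decreasing, so sup_n |d_n| = d_1 = 3 + 15 = 18. So ||D|| = 18.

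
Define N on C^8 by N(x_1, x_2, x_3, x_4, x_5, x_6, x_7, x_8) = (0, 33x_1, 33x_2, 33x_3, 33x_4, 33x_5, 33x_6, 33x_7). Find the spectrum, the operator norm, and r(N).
sigma(N) = {0}; ||N|| = 33; r(N) = 0. (N is nilpotent with N^8 = 0.)

On C^8, N is a strictly lower-triangular matrix with 33 on the subdiagonal and zeros elsewhere, so its characteristic polynomial is lambda^8 and every eigenvalue is 0: sigma(N) = {0}. For the operator norm, N e_i = 33e_{i+1} for i = 1, ..., 7 and N e_8 = 0, so the singular values of N are 33 (with multiplicity 7) and 0; hence ||N|| = 33. The spectral radius r(N) = max|lambda| = 0. Note ||N|| > r(N) — characteristic of non-normal nilpotent operators. Indeed N^8 = 0.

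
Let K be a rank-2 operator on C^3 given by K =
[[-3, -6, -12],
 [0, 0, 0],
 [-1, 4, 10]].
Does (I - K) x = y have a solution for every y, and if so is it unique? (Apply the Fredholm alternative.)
(I - K) is invertible (det(I - K) = -48 ≠ 0), so for every y in C^3 the equation (I - K) x = y has a unique solution.

K has rank 2 and factors as K = U V^T = u1 v1^T + u2 v2^T with u1 = (3, 0, -3), v1 = (1, -1, -3), u2 = (3, 0, -1), v2 = (-2, -1, -1) (multiplying out reproduces the displayed K). The nonzero eigenvalues of U V^T coincide with those of the 2 x 2 matrix G = V^T U = [[v1·u1, v1·u2], [v2·u1, v2·u2]] = [[12, 6], [-3, -5]], and by the Sylvester determinant identity det(I_3 - U V^T) = det(I_2 - V^T U) = det([[-11, -6], [3, 6]]) = (-11)(6) - (-6)(3) = -48. (Direct check: I - K =
[[4, 6, 12],
 [0, 1, 0],
 [1, -4, -9]]
has determinant -48.) The finite-dimensional Fredholm alternative says: either (I - K) is invertible, or ker(I - K) ≠ {0} and then range(I - K) = ker((I - K)^*)^⊥, with dim ker(I - K) = dim ker((I - K)^*). Since det(I - K) ≠ 0, 1 is not an eigenvalue of K and ker(I - K) = {0}, so we are in the first case: for every y there is a unique x = (I - K)^(-1) y. (Explicitly, by the Woodbury identity, (I - U V^T)^(-1) = I + U (I_2 - G)^(-1) V^T.)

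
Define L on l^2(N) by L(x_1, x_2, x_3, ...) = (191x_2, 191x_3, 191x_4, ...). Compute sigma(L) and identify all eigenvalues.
sigma(L) = closed disk {z in C : |z| ≤ 191}; sigma_p(L) = open disk {z in C : |z| < 191}

Note L = 191·V where V is the unit left shift (V x)_k = x_{k+1}; so sigma(L) = 191·sigma(V) and ||L|| = 191||V||. ||L x||^2 = 36481sum_{k≥2} |x_k|^2 ≤ 36481||x||^2, with equality on {x : x_1 = 0}, so ||L|| = 191. For any lambda with |lambda| < 191, set r = lambda/191 (|r| < 1); the vector x = (1, r, r^2, ...) is in l^2 and satisfies L x = 191(r, r^2, ...) = lambda x, so lambda is an eigenvalue. On the boundary |lambda| = 191 the geometric series diverges, so no l^2 eigenvector exists, but these lambda lie in the approximate point spectrum. Hence sigma(L) is the closed disk of radius 191 and sigma_p(L) is the open disk.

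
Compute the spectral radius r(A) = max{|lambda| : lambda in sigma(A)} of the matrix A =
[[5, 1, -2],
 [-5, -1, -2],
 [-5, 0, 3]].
r(A) ≈ 7.114

The eigenvalues of A are the roots of its characteristic polynomial. With M = A (coefficients from the trace, the sum of principal 2x2 minors, and det A):
  p(λ) = det(λ I - M) = λ^3 - 7λ^2 + 2λ - 20.
No integer candidate from the rational root theorem (±divisors of 20) is a root, so the roots are irrational. The cubic discriminant is Δ = -33036 < 0, so there is one real root and a complex-conjugate pair. p(7) = -6 and p(8) = 60 have opposite signs, so a root lies in (7, 8); Newton's method refines it to λ ≈ 7.114. Dividing out (λ - (7.114)) leaves approximately λ^2 + 0.114λ + 2.8113. For λ^2 + 0.114λ + 2.8113 the discriminant is -11.2323. It is negative, so the remaining roots are the complex-conjugate pair λ ≈ -0.057 ± 1.6757i. Their product equals the constant term, so |λ|^2 ≈ 2.8113 and |λ| ≈ 1.6767.
Thus the eigenvalues (to 4 decimals) are 7.114 (modulus 7.114); -0.057 ± 1.6757i (modulus 1.6767). The spectral radius is the largest modulus: r(A) ≈ 7.114. (Cross-check: r(A) ≤ ||A||_2 ≈ 8.9366; equality holds whenever A is normal, though it can also hold for some non-normal A.)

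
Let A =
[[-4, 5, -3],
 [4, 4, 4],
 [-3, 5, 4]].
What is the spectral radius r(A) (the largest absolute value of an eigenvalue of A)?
r(A) ≈ 8.5861

The eigenvalues of A are the roots of its characteristic polynomial. With M = A (coefficients from the trace, the sum of principal 2x2 minors, and det A):
  p(λ) = det(λ I - M) = λ^3 - 4λ^2 - 65λ + 220.
No integer candidate from the rational root theorem (±divisors of 220) is a root, so the roots are irrational. The cubic discriminant is Δ = 945220 > 0, so there are three distinct real roots. p(-8) = -28 and p(-7) = 136 have opposite signs, so a root lies in (-8, -7); Newton's method refines it to λ ≈ -7.8501. p(3) = 16 and p(4) = -40 have opposite signs, so a root lies in (3, 4); Newton's method refines it to λ ≈ 3.264. p(8) = -44 and p(9) = 40 have opposite signs, so a root lies in (8, 9); Newton's method refines it to λ ≈ 8.5861. Check (Vieta): the three roots sum to 4, matching tr M = 4.
Thus the eigenvalues (to 4 decimals) are -7.8501 (modulus 7.8501); 3.264 (modulus 3.264); 8.5861 (modulus 8.5861). The spectral radius is the largest modulus: r(A) ≈ 8.5861. (Cross-check: r(A) ≤ ||A||_2 ≈ 8.9722; equality holds whenever A is normal, though it can also hold for some non-normal A.)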